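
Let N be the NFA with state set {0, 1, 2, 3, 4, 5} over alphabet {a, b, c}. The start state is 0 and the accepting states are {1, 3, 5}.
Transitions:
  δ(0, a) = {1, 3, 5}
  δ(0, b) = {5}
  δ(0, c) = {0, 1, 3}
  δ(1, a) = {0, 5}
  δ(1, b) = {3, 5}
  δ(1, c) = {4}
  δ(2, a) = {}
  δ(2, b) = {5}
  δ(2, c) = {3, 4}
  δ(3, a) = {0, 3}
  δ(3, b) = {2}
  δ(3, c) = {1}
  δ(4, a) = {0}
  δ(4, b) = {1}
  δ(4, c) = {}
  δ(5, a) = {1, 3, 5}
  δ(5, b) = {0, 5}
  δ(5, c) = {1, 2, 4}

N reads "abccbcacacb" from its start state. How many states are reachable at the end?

Start: {0}
read a: {1, 3, 5}
read b: {0, 2, 3, 5}
read c: {0, 1, 2, 3, 4}
read c: {0, 1, 3, 4}
read b: {1, 2, 3, 5}
read c: {1, 2, 3, 4}
read a: {0, 3, 5}
read c: {0, 1, 2, 3, 4}
read a: {0, 1, 3, 5}
read c: {0, 1, 2, 3, 4}
read b: {1, 2, 3, 5}
Final reachable set {1, 2, 3, 5} has 4 states.

4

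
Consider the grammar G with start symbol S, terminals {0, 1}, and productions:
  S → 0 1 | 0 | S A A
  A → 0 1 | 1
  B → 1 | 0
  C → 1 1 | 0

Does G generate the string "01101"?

yes

S ⇒ SAA ⇒ 01AA ⇒ 011A ⇒ 01101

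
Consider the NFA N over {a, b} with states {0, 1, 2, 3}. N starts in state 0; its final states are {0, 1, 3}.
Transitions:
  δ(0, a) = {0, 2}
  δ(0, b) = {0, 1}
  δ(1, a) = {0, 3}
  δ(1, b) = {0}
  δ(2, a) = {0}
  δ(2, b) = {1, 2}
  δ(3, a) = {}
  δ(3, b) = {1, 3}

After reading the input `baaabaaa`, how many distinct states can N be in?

2

Start: {0}
read b: {0, 1}
read a: {0, 2, 3}
read a: {0, 2}
read a: {0, 2}
read b: {0, 1, 2}
read a: {0, 2, 3}
read a: {0, 2}
read a: {0, 2}
Final reachable set {0, 2} has 2 states.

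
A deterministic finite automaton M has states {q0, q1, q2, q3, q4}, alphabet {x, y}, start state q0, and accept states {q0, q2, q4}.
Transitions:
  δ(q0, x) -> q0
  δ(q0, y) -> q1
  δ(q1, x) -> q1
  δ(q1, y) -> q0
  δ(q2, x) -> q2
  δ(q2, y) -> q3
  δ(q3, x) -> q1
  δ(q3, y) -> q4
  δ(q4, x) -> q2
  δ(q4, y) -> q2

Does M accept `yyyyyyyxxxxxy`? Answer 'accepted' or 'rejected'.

q0 --y--> q1
q1 --y--> q0
q0 --y--> q1
q1 --y--> q0
q0 --y--> q1
q1 --y--> q0
q0 --y--> q1
q1 --x--> q1
q1 --x--> q1
q1 --x--> q1
q1 --x--> q1
q1 --x--> q1
q1 --y--> q0
End in state q0, which is an accepting state.

accepted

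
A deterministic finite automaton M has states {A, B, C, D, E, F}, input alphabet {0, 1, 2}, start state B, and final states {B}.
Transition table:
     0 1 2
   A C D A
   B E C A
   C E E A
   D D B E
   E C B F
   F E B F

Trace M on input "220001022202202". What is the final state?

B --2--> A
A --2--> A
A --0--> C
C --0--> E
E --0--> C
C --1--> E
E --0--> C
C --2--> A
A --2--> A
A --2--> A
A --0--> C
C --2--> A
A --2--> A
A --0--> C
C --2--> A

A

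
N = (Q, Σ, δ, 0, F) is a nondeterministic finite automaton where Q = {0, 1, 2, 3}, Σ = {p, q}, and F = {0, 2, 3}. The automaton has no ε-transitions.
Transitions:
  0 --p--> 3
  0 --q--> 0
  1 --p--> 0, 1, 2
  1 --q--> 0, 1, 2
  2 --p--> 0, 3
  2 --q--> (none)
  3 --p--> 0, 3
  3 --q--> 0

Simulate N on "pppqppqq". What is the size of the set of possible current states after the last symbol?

1

Start: {0}
read p: {3}
read p: {0, 3}
read p: {0, 3}
read q: {0}
read p: {3}
read p: {0, 3}
read q: {0}
read q: {0}
Final reachable set {0} has 1 state.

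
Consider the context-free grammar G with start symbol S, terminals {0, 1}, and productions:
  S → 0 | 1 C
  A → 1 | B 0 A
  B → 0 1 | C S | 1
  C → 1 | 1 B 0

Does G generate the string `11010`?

yes

S ⇒ 1C ⇒ 11B0 ⇒ 11010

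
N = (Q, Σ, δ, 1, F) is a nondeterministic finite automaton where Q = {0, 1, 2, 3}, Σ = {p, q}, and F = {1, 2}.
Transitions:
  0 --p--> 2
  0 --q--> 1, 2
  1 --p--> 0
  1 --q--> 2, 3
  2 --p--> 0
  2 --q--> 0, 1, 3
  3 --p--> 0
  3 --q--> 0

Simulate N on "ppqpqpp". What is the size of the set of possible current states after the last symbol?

2

Start: {1}
read p: {0}
read p: {2}
read q: {0, 1, 3}
read p: {0, 2}
read q: {0, 1, 2, 3}
read p: {0, 2}
read p: {0, 2}
Final reachable set {0, 2} has 2 states.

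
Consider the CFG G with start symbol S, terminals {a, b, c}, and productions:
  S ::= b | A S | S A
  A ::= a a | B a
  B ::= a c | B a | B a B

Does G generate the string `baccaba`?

no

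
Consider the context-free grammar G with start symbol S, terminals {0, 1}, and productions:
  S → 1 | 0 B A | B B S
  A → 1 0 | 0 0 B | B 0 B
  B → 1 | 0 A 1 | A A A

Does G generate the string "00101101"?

yes

S ⇒ 0BA ⇒ 00A1A ⇒ 00101A ⇒ 00101B0B ⇒ 0010110B ⇒ 00101101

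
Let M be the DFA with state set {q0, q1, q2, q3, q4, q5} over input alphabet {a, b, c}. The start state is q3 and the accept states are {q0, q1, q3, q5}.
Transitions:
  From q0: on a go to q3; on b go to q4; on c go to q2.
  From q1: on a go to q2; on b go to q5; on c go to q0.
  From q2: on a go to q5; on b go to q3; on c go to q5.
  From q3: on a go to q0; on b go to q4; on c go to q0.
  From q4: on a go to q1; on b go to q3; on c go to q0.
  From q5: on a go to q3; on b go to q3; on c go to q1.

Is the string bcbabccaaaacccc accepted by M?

q3 --b--> q4
q4 --c--> q0
q0 --b--> q4
q4 --a--> q1
q1 --b--> q5
q5 --c--> q1
q1 --c--> q0
q0 --a--> q3
q3 --a--> q0
q0 --a--> q3
q3 --a--> q0
q0 --c--> q2
q2 --c--> q5
q5 --c--> q1
q1 --c--> q0
End in state q0, which is an accepting state.

accepted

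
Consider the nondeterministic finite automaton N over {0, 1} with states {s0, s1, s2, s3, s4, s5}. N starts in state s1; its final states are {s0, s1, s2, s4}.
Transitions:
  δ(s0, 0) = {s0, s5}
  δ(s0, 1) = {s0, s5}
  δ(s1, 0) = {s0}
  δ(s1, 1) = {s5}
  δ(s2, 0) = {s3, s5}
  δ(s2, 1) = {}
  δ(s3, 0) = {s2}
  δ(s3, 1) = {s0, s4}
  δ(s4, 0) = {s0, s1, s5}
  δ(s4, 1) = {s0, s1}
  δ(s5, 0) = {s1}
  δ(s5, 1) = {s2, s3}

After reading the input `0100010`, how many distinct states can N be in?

Start: {s1}
read 0: {s0}
read 1: {s0, s5}
read 0: {s0, s1, s5}
read 0: {s0, s1, s5}
read 0: {s0, s1, s5}
read 1: {s0, s2, s3, s5}
read 0: {s0, s1, s2, s3, s5}
Final reachable set {s0, s1, s2, s3, s5} has 5 states.

5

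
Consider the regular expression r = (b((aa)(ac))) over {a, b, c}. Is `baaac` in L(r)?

yes

Split as b·aaac: b matches b and ((aa)(ac)) matches aaac.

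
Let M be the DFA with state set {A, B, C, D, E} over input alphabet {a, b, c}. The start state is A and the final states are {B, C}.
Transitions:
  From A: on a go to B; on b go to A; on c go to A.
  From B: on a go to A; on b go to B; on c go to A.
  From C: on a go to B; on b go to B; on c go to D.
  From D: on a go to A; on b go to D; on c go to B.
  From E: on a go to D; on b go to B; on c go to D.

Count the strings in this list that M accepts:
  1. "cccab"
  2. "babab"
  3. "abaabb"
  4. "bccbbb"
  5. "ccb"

2

"cccab": accepted
"babab": rejected
"abaabb": accepted
"bccbbb": rejected
"ccb": rejected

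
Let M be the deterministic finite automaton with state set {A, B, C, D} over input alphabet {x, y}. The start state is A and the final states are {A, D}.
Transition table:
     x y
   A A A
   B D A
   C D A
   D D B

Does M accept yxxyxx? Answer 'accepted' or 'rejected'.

accepted

A --y--> A
A --x--> A
A --x--> A
A --y--> A
A --x--> A
A --x--> A
End in state A, which is an accepting state.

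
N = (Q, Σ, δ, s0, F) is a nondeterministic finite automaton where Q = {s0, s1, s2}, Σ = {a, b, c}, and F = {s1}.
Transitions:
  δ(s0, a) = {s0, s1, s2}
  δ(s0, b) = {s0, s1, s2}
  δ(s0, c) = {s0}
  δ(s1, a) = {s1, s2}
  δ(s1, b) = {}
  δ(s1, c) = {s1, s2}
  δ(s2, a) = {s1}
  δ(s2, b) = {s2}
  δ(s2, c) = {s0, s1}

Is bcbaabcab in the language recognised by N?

accepted

Start: {s0}
read b: {s0, s1, s2}
read c: {s0, s1, s2}
read b: {s0, s1, s2}
read a: {s0, s1, s2}
read a: {s0, s1, s2}
read b: {s0, s1, s2}
read c: {s0, s1, s2}
read a: {s0, s1, s2}
read b: {s0, s1, s2}
Reachable ∩ accepting = {s1} — nonempty.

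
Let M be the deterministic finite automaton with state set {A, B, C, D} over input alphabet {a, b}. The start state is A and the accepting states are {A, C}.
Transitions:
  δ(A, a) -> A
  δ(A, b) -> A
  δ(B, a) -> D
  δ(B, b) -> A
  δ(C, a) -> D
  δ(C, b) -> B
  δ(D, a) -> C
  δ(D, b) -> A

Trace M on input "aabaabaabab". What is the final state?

A --a--> A
A --a--> A
A --b--> A
A --a--> A
A --a--> A
A --b--> A
A --a--> A
A --a--> A
A --b--> A
A --a--> A
A --b--> A

A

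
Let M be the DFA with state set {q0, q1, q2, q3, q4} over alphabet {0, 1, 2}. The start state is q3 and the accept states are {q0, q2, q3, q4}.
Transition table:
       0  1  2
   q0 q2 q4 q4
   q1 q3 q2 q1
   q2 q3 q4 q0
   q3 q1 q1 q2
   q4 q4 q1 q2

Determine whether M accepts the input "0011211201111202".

q3 --0--> q1
q1 --0--> q3
q3 --1--> q1
q1 --1--> q2
q2 --2--> q0
q0 --1--> q4
q4 --1--> q1
q1 --2--> q1
q1 --0--> q3
q3 --1--> q1
q1 --1--> q2
q2 --1--> q4
q4 --1--> q1
q1 --2--> q1
q1 --0--> q3
q3 --2--> q2
End in state q2, which is an accepting state.

accepted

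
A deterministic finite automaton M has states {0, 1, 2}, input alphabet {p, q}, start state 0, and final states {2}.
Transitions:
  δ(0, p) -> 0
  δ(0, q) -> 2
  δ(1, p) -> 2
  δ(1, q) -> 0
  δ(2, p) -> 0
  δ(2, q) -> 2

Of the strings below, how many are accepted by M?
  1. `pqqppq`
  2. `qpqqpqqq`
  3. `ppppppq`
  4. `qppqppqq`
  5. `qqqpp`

4

`pqqppq`: accepted
`qpqqpqqq`: accepted
`ppppppq`: accepted
`qppqppqq`: accepted
`qqqpp`: rejected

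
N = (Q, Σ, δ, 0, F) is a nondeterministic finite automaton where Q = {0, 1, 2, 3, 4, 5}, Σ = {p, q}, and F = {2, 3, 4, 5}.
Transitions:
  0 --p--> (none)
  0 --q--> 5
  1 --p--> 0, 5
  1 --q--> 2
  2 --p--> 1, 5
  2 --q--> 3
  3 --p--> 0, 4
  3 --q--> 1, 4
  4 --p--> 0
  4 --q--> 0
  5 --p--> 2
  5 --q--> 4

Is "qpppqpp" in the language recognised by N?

Start: {0}
read q: {5}
read p: {2}
read p: {1, 5}
read p: {0, 2, 5}
read q: {3, 4, 5}
read p: {0, 2, 4}
read p: {0, 1, 5}
Reachable ∩ accepting = {5} — nonempty.

accepted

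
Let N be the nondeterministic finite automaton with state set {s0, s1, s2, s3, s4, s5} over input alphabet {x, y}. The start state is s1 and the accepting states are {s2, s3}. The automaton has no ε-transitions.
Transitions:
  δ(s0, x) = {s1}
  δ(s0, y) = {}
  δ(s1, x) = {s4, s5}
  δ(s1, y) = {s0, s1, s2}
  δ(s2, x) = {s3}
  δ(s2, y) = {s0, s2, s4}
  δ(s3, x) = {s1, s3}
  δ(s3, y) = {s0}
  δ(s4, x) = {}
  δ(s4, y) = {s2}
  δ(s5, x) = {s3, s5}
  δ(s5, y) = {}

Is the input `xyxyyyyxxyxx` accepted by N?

Start: {s1}
read x: {s4, s5}
read y: {s2}
read x: {s3}
read y: {s0}
read y: {}
The reachable set is empty and stays empty for the remaining 7 symbols.
Reachable ∩ accepting = {} — empty.

rejected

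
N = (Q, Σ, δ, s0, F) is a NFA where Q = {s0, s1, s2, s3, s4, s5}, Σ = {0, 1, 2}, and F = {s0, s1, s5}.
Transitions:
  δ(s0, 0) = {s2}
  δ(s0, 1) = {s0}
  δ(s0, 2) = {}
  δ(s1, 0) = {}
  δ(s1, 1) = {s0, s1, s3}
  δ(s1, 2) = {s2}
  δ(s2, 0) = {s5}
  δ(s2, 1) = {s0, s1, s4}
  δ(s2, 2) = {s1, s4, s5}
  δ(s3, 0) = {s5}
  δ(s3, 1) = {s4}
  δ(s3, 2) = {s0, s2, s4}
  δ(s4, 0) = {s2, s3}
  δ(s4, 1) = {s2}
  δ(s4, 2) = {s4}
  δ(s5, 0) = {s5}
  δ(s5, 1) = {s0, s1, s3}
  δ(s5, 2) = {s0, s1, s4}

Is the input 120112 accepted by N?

Start: {s0}
read 1: {s0}
read 2: {}
The reachable set is empty and stays empty for the remaining 4 symbols.
Reachable ∩ accepting = {} — empty.

rejected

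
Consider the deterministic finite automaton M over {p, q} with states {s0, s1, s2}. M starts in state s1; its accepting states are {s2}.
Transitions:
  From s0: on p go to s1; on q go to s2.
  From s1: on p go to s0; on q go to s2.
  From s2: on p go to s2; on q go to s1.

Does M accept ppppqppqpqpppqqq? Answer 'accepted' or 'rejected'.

rejected

s1 --p--> s0
s0 --p--> s1
s1 --p--> s0
s0 --p--> s1
s1 --q--> s2
s2 --p--> s2
s2 --p--> s2
s2 --q--> s1
s1 --p--> s0
s0 --q--> s2
s2 --p--> s2
s2 --p--> s2
s2 --p--> s2
s2 --q--> s1
s1 --q--> s2
s2 --q--> s1
End in state s1, which is not an accepting state.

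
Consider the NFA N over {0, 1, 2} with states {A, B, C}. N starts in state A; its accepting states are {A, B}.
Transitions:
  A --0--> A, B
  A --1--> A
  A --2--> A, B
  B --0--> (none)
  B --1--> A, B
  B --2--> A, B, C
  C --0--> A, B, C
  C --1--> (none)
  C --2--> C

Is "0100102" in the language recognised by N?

accepted

Start: {A}
read 0: {A, B}
read 1: {A, B}
read 0: {A, B}
read 0: {A, B}
read 1: {A, B}
read 0: {A, B}
read 2: {A, B, C}
Reachable ∩ accepting = {A, B} — nonempty.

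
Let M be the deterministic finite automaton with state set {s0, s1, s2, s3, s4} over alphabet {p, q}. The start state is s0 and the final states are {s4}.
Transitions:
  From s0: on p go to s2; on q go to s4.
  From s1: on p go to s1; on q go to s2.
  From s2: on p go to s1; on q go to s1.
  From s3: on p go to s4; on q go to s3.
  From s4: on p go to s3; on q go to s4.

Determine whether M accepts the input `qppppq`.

accepted

s0 --q--> s4
s4 --p--> s3
s3 --p--> s4
s4 --p--> s3
s3 --p--> s4
s4 --q--> s4
End in state s4, which is an accepting state.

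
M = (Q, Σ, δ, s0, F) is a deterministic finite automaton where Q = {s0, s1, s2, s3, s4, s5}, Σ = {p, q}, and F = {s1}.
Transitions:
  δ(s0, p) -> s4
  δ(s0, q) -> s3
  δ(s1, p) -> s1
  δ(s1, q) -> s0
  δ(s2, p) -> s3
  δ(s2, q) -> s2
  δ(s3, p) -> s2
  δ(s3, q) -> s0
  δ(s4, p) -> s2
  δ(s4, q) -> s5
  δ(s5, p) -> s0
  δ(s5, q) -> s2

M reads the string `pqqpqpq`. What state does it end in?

s5

s0 --p--> s4
s4 --q--> s5
s5 --q--> s2
s2 --p--> s3
s3 --q--> s0
s0 --p--> s4
s4 --q--> s5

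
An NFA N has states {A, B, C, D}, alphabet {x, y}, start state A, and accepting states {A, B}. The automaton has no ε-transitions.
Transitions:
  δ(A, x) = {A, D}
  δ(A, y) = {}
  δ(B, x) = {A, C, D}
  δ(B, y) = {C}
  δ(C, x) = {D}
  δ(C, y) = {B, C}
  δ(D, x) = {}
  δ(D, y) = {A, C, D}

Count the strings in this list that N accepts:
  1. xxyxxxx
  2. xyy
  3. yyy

xxyxxxx: accepted
xyy: accepted
yyy: rejected

2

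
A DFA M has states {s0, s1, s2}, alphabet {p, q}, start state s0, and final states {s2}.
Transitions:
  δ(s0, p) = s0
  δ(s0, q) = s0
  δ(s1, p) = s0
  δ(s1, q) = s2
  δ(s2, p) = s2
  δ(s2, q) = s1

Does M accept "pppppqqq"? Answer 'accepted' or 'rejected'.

rejected

s0 --p--> s0
s0 --p--> s0
s0 --p--> s0
s0 --p--> s0
s0 --p--> s0
s0 --q--> s0
s0 --q--> s0
s0 --q--> s0
End in state s0, which is not an accepting state.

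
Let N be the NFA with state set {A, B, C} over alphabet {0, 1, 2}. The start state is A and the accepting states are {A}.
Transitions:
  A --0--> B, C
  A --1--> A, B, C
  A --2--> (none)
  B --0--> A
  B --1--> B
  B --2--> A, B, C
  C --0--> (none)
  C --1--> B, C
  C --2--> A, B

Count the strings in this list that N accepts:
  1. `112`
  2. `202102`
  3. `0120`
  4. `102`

`112`: accepted
`202102`: rejected
`0120`: accepted
`102`: accepted

3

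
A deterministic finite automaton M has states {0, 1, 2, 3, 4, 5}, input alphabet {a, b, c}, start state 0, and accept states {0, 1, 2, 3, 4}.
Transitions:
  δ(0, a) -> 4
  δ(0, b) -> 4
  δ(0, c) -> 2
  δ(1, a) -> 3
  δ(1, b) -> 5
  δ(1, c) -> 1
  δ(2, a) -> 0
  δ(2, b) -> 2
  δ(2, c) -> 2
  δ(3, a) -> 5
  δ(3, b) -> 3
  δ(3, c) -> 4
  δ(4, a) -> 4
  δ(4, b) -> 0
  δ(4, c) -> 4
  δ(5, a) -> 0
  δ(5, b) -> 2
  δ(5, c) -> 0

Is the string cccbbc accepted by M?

accepted

0 --c--> 2
2 --c--> 2
2 --c--> 2
2 --b--> 2
2 --b--> 2
2 --c--> 2
End in state 2, which is an accepting state.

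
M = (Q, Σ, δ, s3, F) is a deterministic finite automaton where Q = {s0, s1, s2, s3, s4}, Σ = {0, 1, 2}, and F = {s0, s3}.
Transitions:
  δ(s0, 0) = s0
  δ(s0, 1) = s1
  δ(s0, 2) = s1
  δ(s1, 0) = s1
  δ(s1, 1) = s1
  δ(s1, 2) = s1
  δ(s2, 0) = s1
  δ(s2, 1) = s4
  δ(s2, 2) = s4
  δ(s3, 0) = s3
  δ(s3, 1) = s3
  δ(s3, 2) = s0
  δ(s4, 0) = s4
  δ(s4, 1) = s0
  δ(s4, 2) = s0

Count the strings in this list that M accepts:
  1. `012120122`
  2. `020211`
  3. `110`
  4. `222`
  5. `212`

1

`012120122`: rejected
`020211`: rejected
`110`: accepted
`222`: rejected
`212`: rejected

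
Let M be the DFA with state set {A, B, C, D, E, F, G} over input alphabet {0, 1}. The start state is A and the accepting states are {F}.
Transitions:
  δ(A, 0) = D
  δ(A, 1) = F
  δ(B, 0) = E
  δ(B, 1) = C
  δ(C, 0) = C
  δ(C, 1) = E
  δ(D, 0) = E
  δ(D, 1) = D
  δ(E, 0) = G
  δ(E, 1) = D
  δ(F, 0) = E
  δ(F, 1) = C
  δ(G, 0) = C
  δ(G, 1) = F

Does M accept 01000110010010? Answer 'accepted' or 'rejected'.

A --0--> D
D --1--> D
D --0--> E
E --0--> G
G --0--> C
C --1--> E
E --1--> D
D --0--> E
E --0--> G
G --1--> F
F --0--> E
E --0--> G
G --1--> F
F --0--> E
End in state E, which is not an accepting state.

rejected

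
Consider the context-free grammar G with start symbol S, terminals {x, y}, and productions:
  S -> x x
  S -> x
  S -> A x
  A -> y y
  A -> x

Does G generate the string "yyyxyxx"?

no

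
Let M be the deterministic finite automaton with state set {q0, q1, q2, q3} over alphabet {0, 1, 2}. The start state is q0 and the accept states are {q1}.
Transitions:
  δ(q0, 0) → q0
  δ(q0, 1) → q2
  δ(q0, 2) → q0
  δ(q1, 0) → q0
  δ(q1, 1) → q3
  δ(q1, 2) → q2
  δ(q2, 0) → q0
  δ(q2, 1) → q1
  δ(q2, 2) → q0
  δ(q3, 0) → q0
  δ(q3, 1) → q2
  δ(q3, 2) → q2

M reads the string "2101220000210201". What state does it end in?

q0 --2--> q0
q0 --1--> q2
q2 --0--> q0
q0 --1--> q2
q2 --2--> q0
q0 --2--> q0
q0 --0--> q0
q0 --0--> q0
q0 --0--> q0
q0 --0--> q0
q0 --2--> q0
q0 --1--> q2
q2 --0--> q0
q0 --2--> q0
q0 --0--> q0
q0 --1--> q2

q2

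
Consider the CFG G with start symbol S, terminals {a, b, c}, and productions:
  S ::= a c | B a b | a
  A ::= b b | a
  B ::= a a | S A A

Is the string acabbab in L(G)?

S ⇒ Bab ⇒ SAAab ⇒ acAAab ⇒ acaAab ⇒ acabbab

yes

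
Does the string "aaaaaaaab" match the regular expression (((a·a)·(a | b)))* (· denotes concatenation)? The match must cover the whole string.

Split into 3 pieces aaa · aaa · aab; each matches ((a·a)·(a|b)).

yes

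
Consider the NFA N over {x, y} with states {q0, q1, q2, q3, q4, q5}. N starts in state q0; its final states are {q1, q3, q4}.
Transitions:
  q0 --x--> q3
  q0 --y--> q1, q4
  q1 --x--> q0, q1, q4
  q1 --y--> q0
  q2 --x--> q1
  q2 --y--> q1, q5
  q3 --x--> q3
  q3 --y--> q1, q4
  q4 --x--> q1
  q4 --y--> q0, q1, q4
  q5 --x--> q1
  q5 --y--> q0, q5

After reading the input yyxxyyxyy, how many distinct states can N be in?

Start: {q0}
read y: {q1, q4}
read y: {q0, q1, q4}
read x: {q0, q1, q3, q4}
read x: {q0, q1, q3, q4}
read y: {q0, q1, q4}
read y: {q0, q1, q4}
read x: {q0, q1, q3, q4}
read y: {q0, q1, q4}
read y: {q0, q1, q4}
Final reachable set {q0, q1, q4} has 3 states.

3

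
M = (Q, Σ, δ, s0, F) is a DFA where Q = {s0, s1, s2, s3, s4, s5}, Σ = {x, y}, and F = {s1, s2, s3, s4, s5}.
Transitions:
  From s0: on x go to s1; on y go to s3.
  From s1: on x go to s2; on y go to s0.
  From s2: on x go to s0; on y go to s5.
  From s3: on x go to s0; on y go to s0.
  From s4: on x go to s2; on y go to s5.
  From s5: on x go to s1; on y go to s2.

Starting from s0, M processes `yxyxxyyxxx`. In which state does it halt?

s0 --y--> s3
s3 --x--> s0
s0 --y--> s3
s3 --x--> s0
s0 --x--> s1
s1 --y--> s0
s0 --y--> s3
s3 --x--> s0
s0 --x--> s1
s1 --x--> s2

s2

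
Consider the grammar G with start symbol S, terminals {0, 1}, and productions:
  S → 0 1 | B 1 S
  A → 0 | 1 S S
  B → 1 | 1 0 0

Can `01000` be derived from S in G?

no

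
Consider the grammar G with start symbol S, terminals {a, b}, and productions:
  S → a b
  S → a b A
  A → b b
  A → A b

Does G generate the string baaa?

no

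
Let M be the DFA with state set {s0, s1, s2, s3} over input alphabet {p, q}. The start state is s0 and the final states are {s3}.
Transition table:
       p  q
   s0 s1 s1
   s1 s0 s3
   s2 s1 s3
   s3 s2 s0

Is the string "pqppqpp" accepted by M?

rejected

s0 --p--> s1
s1 --q--> s3
s3 --p--> s2
s2 --p--> s1
s1 --q--> s3
s3 --p--> s2
s2 --p--> s1
End in state s1, which is not an accepting state.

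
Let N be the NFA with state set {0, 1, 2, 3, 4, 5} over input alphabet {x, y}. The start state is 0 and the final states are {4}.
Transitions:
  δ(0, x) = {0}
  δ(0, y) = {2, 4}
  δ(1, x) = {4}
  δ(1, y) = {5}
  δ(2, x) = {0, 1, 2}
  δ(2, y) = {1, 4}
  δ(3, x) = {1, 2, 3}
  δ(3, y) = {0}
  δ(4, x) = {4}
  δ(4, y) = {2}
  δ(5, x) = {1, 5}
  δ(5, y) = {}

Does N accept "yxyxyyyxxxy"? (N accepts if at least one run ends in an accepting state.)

accepted

Start: {0}
read y: {2, 4}
read x: {0, 1, 2, 4}
read y: {1, 2, 4, 5}
read x: {0, 1, 2, 4, 5}
read y: {1, 2, 4, 5}
read y: {1, 2, 4, 5}
read y: {1, 2, 4, 5}
read x: {0, 1, 2, 4, 5}
read x: {0, 1, 2, 4, 5}
read x: {0, 1, 2, 4, 5}
read y: {1, 2, 4, 5}
Reachable ∩ accepting = {4} — nonempty.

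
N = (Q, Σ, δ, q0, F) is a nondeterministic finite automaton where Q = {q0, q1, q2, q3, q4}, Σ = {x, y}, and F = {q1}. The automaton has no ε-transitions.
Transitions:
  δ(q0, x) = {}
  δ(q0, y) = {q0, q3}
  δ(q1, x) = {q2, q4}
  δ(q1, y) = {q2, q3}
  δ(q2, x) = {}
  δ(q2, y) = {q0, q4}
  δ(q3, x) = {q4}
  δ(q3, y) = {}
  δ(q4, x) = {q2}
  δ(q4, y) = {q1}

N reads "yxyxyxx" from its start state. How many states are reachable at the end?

Start: {q0}
read y: {q0, q3}
read x: {q4}
read y: {q1}
read x: {q2, q4}
read y: {q0, q1, q4}
read x: {q2, q4}
read x: {q2}
Final reachable set {q2} has 1 state.

1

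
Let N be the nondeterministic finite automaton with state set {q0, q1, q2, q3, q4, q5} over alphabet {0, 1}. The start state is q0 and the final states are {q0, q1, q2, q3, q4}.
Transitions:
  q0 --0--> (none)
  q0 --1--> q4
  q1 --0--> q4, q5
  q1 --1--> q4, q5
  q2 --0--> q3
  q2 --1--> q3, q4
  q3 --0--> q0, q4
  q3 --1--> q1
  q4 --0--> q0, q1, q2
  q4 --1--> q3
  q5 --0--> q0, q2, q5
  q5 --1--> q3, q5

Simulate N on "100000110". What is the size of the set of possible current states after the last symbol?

5

Start: {q0}
read 1: {q4}
read 0: {q0, q1, q2}
read 0: {q3, q4, q5}
read 0: {q0, q1, q2, q4, q5}
read 0: {q0, q1, q2, q3, q4, q5}
read 0: {q0, q1, q2, q3, q4, q5}
read 1: {q1, q3, q4, q5}
read 1: {q1, q3, q4, q5}
read 0: {q0, q1, q2, q4, q5}
Final reachable set {q0, q1, q2, q4, q5} has 5 states.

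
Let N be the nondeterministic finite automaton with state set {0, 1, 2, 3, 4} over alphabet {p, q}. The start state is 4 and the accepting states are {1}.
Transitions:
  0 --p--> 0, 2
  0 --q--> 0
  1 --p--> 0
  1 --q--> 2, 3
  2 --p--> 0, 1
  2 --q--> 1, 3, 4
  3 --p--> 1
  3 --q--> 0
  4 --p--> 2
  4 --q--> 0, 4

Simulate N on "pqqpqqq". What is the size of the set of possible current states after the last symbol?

Start: {4}
read p: {2}
read q: {1, 3, 4}
read q: {0, 2, 3, 4}
read p: {0, 1, 2}
read q: {0, 1, 2, 3, 4}
read q: {0, 1, 2, 3, 4}
read q: {0, 1, 2, 3, 4}
Final reachable set {0, 1, 2, 3, 4} has 5 states.

5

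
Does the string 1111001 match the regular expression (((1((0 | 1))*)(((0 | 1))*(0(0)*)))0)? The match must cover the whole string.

no

No split of 1111001 into u·v has ((1((0|1))*)(((0|1))*(0(0)*))) matching u and 0 matching v.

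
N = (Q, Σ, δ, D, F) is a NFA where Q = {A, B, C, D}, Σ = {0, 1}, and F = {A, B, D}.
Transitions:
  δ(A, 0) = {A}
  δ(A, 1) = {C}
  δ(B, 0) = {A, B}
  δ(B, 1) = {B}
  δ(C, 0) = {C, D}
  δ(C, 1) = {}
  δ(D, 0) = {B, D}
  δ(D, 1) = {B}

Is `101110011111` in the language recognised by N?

accepted

Start: {D}
read 1: {B}
read 0: {A, B}
read 1: {B, C}
read 1: {B}
read 1: {B}
read 0: {A, B}
read 0: {A, B}
read 1: {B, C}
read 1: {B}
read 1: {B}
read 1: {B}
read 1: {B}
Reachable ∩ accepting = {B} — nonempty.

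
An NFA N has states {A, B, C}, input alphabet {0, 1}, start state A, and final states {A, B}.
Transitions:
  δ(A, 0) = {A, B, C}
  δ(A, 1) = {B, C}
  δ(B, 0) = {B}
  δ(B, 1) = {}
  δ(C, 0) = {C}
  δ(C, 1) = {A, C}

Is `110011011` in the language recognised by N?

Start: {A}
read 1: {B, C}
read 1: {A, C}
read 0: {A, B, C}
read 0: {A, B, C}
read 1: {A, B, C}
read 1: {A, B, C}
read 0: {A, B, C}
read 1: {A, B, C}
read 1: {A, B, C}
Reachable ∩ accepting = {A, B} — nonempty.

accepted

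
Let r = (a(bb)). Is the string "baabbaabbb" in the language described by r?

no

No split of baabbaabbb into u·v has a matching u and (bb) matching v.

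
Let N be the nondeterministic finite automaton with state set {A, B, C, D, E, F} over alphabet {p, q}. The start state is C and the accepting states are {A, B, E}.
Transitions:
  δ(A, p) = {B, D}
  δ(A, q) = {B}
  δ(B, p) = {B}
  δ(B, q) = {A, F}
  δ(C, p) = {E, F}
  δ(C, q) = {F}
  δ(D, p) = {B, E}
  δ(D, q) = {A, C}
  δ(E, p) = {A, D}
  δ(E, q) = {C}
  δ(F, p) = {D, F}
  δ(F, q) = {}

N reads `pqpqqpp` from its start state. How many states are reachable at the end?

4

Start: {C}
read p: {E, F}
read q: {C}
read p: {E, F}
read q: {C}
read q: {F}
read p: {D, F}
read p: {B, D, E, F}
Final reachable set {B, D, E, F} has 4 states.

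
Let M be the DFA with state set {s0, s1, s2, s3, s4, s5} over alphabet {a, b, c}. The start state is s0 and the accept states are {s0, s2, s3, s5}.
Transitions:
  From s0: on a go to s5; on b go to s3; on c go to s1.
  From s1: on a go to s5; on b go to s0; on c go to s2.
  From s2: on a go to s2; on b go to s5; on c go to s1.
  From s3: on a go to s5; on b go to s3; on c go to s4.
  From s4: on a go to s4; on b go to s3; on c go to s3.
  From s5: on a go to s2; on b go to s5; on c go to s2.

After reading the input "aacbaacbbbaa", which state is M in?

s0 --a--> s5
s5 --a--> s2
s2 --c--> s1
s1 --b--> s0
s0 --a--> s5
s5 --a--> s2
s2 --c--> s1
s1 --b--> s0
s0 --b--> s3
s3 --b--> s3
s3 --a--> s5
s5 --a--> s2

s2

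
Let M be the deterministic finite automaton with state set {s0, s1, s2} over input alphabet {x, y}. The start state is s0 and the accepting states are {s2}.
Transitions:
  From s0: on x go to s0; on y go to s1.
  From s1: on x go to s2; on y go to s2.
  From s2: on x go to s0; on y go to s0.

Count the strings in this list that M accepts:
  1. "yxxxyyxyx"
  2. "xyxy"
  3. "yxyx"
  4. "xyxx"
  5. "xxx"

"yxxxyyxyx": accepted
"xyxy": rejected
"yxyx": rejected
"xyxx": rejected
"xxx": rejected

1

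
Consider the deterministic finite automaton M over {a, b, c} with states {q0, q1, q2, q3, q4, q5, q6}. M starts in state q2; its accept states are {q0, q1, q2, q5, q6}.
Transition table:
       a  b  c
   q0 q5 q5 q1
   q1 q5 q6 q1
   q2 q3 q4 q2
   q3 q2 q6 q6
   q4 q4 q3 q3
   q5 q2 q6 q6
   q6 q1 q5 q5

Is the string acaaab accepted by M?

rejected

q2 --a--> q3
q3 --c--> q6
q6 --a--> q1
q1 --a--> q5
q5 --a--> q2
q2 --b--> q4
End in state q4, which is not an accepting state.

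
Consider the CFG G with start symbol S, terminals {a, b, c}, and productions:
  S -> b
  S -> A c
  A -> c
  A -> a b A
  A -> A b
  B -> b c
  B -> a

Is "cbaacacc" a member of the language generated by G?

no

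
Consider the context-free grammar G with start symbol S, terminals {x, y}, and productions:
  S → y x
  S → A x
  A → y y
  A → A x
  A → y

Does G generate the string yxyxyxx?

no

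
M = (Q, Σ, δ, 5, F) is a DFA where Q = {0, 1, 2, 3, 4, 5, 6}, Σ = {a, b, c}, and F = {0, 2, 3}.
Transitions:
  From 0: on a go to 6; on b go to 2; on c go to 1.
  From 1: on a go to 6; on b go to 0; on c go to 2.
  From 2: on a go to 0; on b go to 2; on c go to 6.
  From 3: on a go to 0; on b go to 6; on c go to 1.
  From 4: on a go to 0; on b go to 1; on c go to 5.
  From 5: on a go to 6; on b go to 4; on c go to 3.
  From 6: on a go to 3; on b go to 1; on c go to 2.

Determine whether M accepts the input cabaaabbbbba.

5 --c--> 3
3 --a--> 0
0 --b--> 2
2 --a--> 0
0 --a--> 6
6 --a--> 3
3 --b--> 6
6 --b--> 1
1 --b--> 0
0 --b--> 2
2 --b--> 2
2 --a--> 0
End in state 0, which is an accepting state.

accepted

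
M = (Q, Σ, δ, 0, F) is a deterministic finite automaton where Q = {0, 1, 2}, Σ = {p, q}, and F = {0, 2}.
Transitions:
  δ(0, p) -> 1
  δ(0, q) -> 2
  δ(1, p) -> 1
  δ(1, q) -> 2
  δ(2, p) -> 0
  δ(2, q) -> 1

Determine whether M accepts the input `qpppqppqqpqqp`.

0 --q--> 2
2 --p--> 0
0 --p--> 1
1 --p--> 1
1 --q--> 2
2 --p--> 0
0 --p--> 1
1 --q--> 2
2 --q--> 1
1 --p--> 1
1 --q--> 2
2 --q--> 1
1 --p--> 1
End in state 1, which is not an accepting state.

rejected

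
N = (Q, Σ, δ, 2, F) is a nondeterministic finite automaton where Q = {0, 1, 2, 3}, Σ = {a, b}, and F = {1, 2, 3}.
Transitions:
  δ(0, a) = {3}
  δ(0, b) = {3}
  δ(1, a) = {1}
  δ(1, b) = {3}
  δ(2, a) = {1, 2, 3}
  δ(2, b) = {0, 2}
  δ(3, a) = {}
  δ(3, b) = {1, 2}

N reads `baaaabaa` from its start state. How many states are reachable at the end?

3

Start: {2}
read b: {0, 2}
read a: {1, 2, 3}
read a: {1, 2, 3}
read a: {1, 2, 3}
read a: {1, 2, 3}
read b: {0, 1, 2, 3}
read a: {1, 2, 3}
read a: {1, 2, 3}
Final reachable set {1, 2, 3} has 3 states.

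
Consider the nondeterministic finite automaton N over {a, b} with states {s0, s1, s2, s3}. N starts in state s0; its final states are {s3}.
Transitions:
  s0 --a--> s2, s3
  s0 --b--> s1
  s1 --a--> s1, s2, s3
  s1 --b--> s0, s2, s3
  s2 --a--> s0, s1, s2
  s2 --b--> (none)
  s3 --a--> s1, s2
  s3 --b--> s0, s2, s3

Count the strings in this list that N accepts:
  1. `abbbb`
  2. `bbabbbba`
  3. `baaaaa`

`abbbb`: accepted
`bbabbbba`: accepted
`baaaaa`: accepted

3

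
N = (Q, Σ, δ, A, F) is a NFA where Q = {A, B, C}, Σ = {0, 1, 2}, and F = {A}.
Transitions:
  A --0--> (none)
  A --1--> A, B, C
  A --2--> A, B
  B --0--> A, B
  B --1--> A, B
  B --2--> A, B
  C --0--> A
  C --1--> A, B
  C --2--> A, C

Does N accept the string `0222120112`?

Start: {A}
read 0: {}
The reachable set is empty and stays empty for the remaining 9 symbols.
Reachable ∩ accepting = {} — empty.

rejected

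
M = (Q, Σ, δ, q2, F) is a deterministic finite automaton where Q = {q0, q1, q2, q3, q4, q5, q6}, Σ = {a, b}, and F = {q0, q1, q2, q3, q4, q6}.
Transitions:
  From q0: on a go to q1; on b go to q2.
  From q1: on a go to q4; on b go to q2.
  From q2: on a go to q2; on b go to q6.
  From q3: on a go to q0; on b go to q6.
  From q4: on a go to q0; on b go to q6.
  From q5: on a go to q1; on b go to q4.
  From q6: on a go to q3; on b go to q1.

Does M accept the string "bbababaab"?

accepted

q2 --b--> q6
q6 --b--> q1
q1 --a--> q4
q4 --b--> q6
q6 --a--> q3
q3 --b--> q6
q6 --a--> q3
q3 --a--> q0
q0 --b--> q2
End in state q2, which is an accepting state.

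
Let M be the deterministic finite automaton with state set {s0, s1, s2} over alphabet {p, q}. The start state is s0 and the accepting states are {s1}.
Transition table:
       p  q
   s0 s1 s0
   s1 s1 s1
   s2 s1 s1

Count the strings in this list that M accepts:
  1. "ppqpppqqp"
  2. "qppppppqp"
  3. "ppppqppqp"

"ppqpppqqp": accepted
"qppppppqp": accepted
"ppppqppqp": accepted

3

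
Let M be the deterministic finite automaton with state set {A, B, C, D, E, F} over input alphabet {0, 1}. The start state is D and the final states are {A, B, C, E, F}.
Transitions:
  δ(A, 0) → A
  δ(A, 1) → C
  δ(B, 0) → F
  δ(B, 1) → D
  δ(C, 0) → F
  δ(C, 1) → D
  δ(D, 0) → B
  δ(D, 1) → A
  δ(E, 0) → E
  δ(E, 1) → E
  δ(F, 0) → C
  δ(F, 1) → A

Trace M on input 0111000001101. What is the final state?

D --0--> B
B --1--> D
D --1--> A
A --1--> C
C --0--> F
F --0--> C
C --0--> F
F --0--> C
C --0--> F
F --1--> A
A --1--> C
C --0--> F
F --1--> A

A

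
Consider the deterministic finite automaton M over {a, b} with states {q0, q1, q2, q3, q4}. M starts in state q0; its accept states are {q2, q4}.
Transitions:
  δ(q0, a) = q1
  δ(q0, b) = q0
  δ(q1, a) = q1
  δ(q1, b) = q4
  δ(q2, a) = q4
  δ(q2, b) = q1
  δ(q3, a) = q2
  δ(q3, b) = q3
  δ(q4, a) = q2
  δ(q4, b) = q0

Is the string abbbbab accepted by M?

q0 --a--> q1
q1 --b--> q4
q4 --b--> q0
q0 --b--> q0
q0 --b--> q0
q0 --a--> q1
q1 --b--> q4
End in state q4, which is an accepting state.

accepted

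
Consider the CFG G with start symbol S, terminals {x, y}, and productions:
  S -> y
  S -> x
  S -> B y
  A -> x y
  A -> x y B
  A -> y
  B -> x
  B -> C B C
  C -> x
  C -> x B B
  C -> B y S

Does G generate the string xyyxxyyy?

yes

S ⇒ By ⇒ CBCy ⇒ BySBCy ⇒ xySBCy ⇒ xyyBCy ⇒ xyyxCy ⇒ xyyxBySy ⇒ xyyxxySy ⇒ xyyxxyyy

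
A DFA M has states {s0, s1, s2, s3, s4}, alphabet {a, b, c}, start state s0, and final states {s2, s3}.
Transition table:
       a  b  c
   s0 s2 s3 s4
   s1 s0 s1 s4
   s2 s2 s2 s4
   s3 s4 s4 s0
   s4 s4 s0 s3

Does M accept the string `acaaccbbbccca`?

accepted

s0 --a--> s2
s2 --c--> s4
s4 --a--> s4
s4 --a--> s4
s4 --c--> s3
s3 --c--> s0
s0 --b--> s3
s3 --b--> s4
s4 --b--> s0
s0 --c--> s4
s4 --c--> s3
s3 --c--> s0
s0 --a--> s2
End in state s2, which is an accepting state.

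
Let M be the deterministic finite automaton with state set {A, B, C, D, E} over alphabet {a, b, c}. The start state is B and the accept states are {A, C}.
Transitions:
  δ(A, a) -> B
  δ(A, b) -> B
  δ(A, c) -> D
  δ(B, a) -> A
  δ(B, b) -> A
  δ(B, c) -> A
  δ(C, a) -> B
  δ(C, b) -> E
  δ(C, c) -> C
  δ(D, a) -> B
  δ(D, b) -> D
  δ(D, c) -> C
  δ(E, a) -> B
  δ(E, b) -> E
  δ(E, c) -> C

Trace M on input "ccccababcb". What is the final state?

D

B --c--> A
A --c--> D
D --c--> C
C --c--> C
C --a--> B
B --b--> A
A --a--> B
B --b--> A
A --c--> D
D --b--> D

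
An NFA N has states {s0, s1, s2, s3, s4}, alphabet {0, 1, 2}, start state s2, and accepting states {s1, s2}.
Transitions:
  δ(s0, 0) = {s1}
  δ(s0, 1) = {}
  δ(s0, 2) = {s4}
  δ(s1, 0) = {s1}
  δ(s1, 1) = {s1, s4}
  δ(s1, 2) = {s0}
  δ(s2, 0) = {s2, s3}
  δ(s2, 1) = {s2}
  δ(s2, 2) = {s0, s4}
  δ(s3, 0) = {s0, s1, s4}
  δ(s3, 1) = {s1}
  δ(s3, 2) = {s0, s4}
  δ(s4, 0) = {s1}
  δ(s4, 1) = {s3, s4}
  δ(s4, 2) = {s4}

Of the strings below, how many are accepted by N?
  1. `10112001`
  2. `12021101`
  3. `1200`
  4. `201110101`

`10112001`: accepted
`12021101`: rejected
`1200`: accepted
`201110101`: accepted

3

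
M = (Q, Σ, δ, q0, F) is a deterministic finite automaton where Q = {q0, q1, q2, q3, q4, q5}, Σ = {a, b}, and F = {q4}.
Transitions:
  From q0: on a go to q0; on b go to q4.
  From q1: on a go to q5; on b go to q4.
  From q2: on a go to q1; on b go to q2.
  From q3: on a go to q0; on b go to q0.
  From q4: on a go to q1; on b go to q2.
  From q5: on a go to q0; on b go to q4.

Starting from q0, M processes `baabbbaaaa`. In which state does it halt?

q0 --b--> q4
q4 --a--> q1
q1 --a--> q5
q5 --b--> q4
q4 --b--> q2
q2 --b--> q2
q2 --a--> q1
q1 --a--> q5
q5 --a--> q0
q0 --a--> q0

q0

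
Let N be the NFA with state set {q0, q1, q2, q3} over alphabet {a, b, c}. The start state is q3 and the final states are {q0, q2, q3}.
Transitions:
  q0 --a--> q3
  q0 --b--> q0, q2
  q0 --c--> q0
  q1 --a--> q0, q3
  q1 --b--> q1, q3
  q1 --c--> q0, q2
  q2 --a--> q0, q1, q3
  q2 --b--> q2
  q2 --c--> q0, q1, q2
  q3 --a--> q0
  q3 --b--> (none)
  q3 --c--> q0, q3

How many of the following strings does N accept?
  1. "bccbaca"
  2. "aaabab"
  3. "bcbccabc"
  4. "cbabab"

2

"bccbaca": rejected
"aaabab": accepted
"bcbccabc": rejected
"cbabab": accepted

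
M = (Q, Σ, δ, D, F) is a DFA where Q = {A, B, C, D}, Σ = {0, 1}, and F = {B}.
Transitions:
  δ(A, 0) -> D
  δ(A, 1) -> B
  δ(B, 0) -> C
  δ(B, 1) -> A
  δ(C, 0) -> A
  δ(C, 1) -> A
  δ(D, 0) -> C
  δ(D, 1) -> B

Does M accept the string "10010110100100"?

rejected

D --1--> B
B --0--> C
C --0--> A
A --1--> B
B --0--> C
C --1--> A
A --1--> B
B --0--> C
C --1--> A
A --0--> D
D --0--> C
C --1--> A
A --0--> D
D --0--> C
End in state C, which is not an accepting state.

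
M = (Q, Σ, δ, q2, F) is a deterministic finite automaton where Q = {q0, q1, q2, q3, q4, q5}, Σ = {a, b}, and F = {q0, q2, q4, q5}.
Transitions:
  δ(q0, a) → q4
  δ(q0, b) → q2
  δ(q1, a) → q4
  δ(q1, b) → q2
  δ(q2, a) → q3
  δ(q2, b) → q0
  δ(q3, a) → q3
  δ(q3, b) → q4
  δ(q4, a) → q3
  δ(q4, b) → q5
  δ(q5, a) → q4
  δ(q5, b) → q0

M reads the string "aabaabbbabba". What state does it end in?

q2 --a--> q3
q3 --a--> q3
q3 --b--> q4
q4 --a--> q3
q3 --a--> q3
q3 --b--> q4
q4 --b--> q5
q5 --b--> q0
q0 --a--> q4
q4 --b--> q5
q5 --b--> q0
q0 --a--> q4

q4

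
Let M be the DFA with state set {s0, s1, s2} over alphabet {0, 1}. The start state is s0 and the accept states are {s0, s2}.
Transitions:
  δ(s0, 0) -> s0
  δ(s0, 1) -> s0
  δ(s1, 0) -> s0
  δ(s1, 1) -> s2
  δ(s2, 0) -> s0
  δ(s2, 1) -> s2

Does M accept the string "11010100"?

accepted

s0 --1--> s0
s0 --1--> s0
s0 --0--> s0
s0 --1--> s0
s0 --0--> s0
s0 --1--> s0
s0 --0--> s0
s0 --0--> s0
End in state s0, which is an accepting state.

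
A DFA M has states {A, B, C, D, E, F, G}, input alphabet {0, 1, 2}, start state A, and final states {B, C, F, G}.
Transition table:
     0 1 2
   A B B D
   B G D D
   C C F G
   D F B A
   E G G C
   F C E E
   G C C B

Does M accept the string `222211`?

A --2--> D
D --2--> A
A --2--> D
D --2--> A
A --1--> B
B --1--> D
End in state D, which is not an accepting state.

rejected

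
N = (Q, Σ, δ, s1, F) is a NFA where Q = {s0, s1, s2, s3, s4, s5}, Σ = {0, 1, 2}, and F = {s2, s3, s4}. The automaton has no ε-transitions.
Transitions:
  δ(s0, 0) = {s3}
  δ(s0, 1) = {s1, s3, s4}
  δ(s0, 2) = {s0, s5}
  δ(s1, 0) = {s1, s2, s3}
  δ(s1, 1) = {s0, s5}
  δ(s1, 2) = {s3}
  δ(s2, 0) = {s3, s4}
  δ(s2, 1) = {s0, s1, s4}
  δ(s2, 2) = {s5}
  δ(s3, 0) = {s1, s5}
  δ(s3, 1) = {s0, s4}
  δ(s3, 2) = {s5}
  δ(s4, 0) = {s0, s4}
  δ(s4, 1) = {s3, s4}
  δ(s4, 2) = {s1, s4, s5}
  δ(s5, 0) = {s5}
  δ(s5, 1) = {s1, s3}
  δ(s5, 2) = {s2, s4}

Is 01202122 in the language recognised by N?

Start: {s1}
read 0: {s1, s2, s3}
read 1: {s0, s1, s4, s5}
read 2: {s0, s1, s2, s3, s4, s5}
read 0: {s0, s1, s2, s3, s4, s5}
read 2: {s0, s1, s2, s3, s4, s5}
read 1: {s0, s1, s3, s4, s5}
read 2: {s0, s1, s2, s3, s4, s5}
read 2: {s0, s1, s2, s3, s4, s5}
Reachable ∩ accepting = {s2, s3, s4} — nonempty.

accepted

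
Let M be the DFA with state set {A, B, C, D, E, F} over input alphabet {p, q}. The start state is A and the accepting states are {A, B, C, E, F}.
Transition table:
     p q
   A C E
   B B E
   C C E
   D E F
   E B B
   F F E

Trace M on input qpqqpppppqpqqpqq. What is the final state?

B

A --q--> E
E --p--> B
B --q--> E
E --q--> B
B --p--> B
B --p--> B
B --p--> B
B --p--> B
B --p--> B
B --q--> E
E --p--> B
B --q--> E
E --q--> B
B --p--> B
B --q--> E
E --q--> B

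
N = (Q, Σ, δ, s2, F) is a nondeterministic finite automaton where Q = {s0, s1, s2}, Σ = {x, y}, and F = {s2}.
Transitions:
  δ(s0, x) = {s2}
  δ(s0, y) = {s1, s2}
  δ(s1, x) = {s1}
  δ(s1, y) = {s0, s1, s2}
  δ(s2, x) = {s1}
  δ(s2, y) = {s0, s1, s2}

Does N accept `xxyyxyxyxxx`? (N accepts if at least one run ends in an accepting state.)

rejected

Start: {s2}
read x: {s1}
read x: {s1}
read y: {s0, s1, s2}
read y: {s0, s1, s2}
read x: {s1, s2}
read y: {s0, s1, s2}
read x: {s1, s2}
read y: {s0, s1, s2}
read x: {s1, s2}
read x: {s1}
read x: {s1}
Reachable ∩ accepting = {} — empty.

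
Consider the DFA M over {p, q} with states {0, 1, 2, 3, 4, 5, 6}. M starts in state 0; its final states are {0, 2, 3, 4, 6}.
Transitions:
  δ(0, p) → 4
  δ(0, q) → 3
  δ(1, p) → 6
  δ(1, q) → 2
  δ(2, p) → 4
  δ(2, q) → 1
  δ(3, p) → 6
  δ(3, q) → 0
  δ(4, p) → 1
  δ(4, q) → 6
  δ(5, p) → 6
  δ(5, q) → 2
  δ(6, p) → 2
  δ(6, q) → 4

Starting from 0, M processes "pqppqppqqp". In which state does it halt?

0 --p--> 4
4 --q--> 6
6 --p--> 2
2 --p--> 4
4 --q--> 6
6 --p--> 2
2 --p--> 4
4 --q--> 6
6 --q--> 4
4 --p--> 1

1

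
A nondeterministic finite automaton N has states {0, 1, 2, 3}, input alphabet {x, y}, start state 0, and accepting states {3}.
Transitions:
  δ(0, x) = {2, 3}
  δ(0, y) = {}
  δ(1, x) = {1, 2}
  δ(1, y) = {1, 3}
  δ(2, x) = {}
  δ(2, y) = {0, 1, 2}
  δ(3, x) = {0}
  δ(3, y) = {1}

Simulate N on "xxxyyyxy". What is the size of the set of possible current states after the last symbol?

4

Start: {0}
read x: {2, 3}
read x: {0}
read x: {2, 3}
read y: {0, 1, 2}
read y: {0, 1, 2, 3}
read y: {0, 1, 2, 3}
read x: {0, 1, 2, 3}
read y: {0, 1, 2, 3}
Final reachable set {0, 1, 2, 3} has 4 states.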